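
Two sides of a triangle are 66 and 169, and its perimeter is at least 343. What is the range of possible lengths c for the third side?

108 ≤ c < 235

Triangle inequality alone gives 103 < c < 235.
The perimeter condition gives c ≥ 343 − 66 − 169 = 108.
Intersecting the two: 108 ≤ c < 235.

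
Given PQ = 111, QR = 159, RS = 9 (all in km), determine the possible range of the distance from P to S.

39 ≤ PS ≤ 279 km

The maximum is all hops collinear in one direction: 111 + 159 + 9 = 279.
The longest hop is 159; the others sum to 120. Folding the others back against it leaves at least 159 − 120 = 39.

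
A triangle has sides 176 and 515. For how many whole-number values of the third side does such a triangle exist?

The third side lies in the open interval (339, 691).
Integers from 340 to 690 inclusive: 690 − 340 + 1 = 351.

351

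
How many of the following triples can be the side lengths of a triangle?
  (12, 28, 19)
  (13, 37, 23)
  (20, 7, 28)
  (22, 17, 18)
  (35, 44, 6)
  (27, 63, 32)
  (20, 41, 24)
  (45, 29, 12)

3

(12,19,28): 12+19 > 28 → valid
(13,23,37): 13+23 ≤ 37 → not valid
(7,20,28): 7+20 ≤ 28 → not valid
(17,18,22): 17+18 > 22 → valid
(6,35,44): 6+35 ≤ 44 → not valid
(27,32,63): 27+32 ≤ 63 → not valid
(20,24,41): 20+24 > 41 → valid
(12,29,45): 12+29 ≤ 45 → not valid
3 of the 8 triples form a triangle.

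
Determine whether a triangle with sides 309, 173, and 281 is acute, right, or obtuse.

Compare the square of the longest side to the sum of squares of the other two: 173² + 281² = 108890 > 95481 = 309².

acute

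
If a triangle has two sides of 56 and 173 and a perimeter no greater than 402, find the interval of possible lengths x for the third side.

Triangle inequality alone gives 117 < x < 229.
The perimeter condition gives x ≤ 402 − 56 − 173 = 173.
Intersecting the two: 117 < x ≤ 173.

117 < x ≤ 173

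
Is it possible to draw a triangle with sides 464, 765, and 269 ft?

No

The longest side is 765, but the other two sum to only 733.
733 < 765, so the triangle inequality fails.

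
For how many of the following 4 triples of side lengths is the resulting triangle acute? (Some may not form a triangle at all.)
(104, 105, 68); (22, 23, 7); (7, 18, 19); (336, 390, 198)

(104,105,68): 68²+104² = 15440 > 11025 = 105² → acute
(22,23,7): 7²+22² = 533 > 529 = 23² → acute
(7,18,19): 7²+18² = 373 > 361 = 19² → acute
(336,390,198): 198²+336² = 152100 = 390² → right
3 of the 4 are acute.

3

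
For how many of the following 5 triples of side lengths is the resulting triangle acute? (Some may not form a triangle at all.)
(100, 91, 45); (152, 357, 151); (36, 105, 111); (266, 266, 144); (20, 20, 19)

3

(100,91,45): 45²+91² = 10306 > 10000 = 100² → acute
(152,357,151): 151+152 ≤ 357, not a triangle
(36,105,111): 36²+105² = 12321 = 111² → right
(266,266,144): 144²+266² = 91492 > 70756 = 266² → acute
(20,20,19): 19²+20² = 761 > 400 = 20² → acute
3 of the 5 are acute.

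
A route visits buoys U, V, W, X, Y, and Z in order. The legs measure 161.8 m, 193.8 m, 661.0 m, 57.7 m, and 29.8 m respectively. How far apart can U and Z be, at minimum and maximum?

The maximum is all hops collinear in one direction: 161.8 + 193.8 + 661.0 + 57.7 + 29.8 = 1104.1.
The longest hop is 661.0; the others sum to 443.1. Folding the others back against it leaves at least 661.0 − 443.1 = 217.9.

217.9 ≤ UZ ≤ 1104.1 m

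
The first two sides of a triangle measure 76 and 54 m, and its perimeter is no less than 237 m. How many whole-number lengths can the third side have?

23

Triangle inequality: 22 < x < 130. Perimeter ≥ 237 gives x ≥ 237 − 76 − 54 = 107.
So 107 ≤ x < 130; integers 107 through 129: 23 values.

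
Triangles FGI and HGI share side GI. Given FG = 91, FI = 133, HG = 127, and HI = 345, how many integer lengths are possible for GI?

From triangle FGI: 42 < GI < 224.
From triangle HGI: 218 < GI < 472.
Intersection: 218 < GI < 224, so integers 219 through 223: 5 values.

5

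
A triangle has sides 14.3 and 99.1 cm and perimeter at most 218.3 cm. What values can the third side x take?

84.8 < x ≤ 104.9 cm

Triangle inequality alone gives 84.8 < x < 113.4.
The perimeter condition gives x ≤ 218.3 − 14.3 − 99.1 = 104.9.
Intersecting the two: 84.8 < x ≤ 104.9.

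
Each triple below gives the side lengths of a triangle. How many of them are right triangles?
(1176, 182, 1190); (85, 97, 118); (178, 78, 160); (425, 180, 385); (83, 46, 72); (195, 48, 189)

(1176,182,1190): 182²+1176² = 1416100 = 1190² → right
(85,97,118): 85²+97² = 16634 > 13924 = 118² → acute
(178,78,160): 78²+160² = 31684 = 178² → right
(425,180,385): 180²+385² = 180625 = 425² → right
(83,46,72): 46²+72² = 7300 > 6889 = 83² → acute
(195,48,189): 48²+189² = 38025 = 195² → right
4 of the 6 are right.

4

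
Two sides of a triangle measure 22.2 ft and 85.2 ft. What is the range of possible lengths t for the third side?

63.0 < t < 107.4

By the triangle inequality, t must be less than 22.2 + 85.2 = 107.4 and greater than |22.2 − 85.2| = 63.0.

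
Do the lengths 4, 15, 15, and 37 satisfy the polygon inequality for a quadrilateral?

For a quadrilateral, each side must be shorter than the sum of the others.
Here the longest side is 37, but the remaining 3 sides sum to only 34.

No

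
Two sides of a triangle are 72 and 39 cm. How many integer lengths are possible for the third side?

The third side lies in the open interval (33, 111).
Integers from 34 to 110 inclusive: 110 − 34 + 1 = 77.

77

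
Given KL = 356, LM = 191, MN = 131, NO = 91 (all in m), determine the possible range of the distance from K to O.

0 ≤ KO ≤ 769 m

The maximum is all hops collinear in one direction: 356 + 191 + 131 + 91 = 769.
The longest hop is 356; the others sum to 413. Since 356 ≤ 413, the path can fold back on itself completely, so the minimum distance is 0.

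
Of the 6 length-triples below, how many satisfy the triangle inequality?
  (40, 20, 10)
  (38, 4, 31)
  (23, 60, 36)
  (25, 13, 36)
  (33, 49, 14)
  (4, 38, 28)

(10,20,40): 10+20 ≤ 40 → not valid
(4,31,38): 4+31 ≤ 38 → not valid
(23,36,60): 23+36 ≤ 60 → not valid
(13,25,36): 13+25 > 36 → valid
(14,33,49): 14+33 ≤ 49 → not valid
(4,28,38): 4+28 ≤ 38 → not valid
1 of the 6 triples forms a triangle.

1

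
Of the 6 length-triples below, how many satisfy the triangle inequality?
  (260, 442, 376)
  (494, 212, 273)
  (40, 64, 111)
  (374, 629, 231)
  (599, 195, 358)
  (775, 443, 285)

1

(260,376,442): 260+376 > 442 → valid
(212,273,494): 212+273 ≤ 494 → not valid
(40,64,111): 40+64 ≤ 111 → not valid
(231,374,629): 231+374 ≤ 629 → not valid
(195,358,599): 195+358 ≤ 599 → not valid
(285,443,775): 285+443 ≤ 775 → not valid
1 of the 6 triples forms a triangle.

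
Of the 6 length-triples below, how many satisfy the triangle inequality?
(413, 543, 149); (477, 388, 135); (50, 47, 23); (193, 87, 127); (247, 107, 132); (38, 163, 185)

(149,413,543): 149+413 > 543 → valid
(135,388,477): 135+388 > 477 → valid
(23,47,50): 23+47 > 50 → valid
(87,127,193): 87+127 > 193 → valid
(107,132,247): 107+132 ≤ 247 → not valid
(38,163,185): 38+163 > 185 → valid
5 of the 6 triples form a triangle.

5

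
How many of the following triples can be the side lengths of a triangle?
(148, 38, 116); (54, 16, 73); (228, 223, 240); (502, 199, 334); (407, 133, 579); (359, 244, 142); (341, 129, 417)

(38,116,148): 38+116 > 148 → valid
(16,54,73): 16+54 ≤ 73 → not valid
(223,228,240): 223+228 > 240 → valid
(199,334,502): 199+334 > 502 → valid
(133,407,579): 133+407 ≤ 579 → not valid
(142,244,359): 142+244 > 359 → valid
(129,341,417): 129+341 > 417 → valid
5 of the 7 triples form a triangle.

5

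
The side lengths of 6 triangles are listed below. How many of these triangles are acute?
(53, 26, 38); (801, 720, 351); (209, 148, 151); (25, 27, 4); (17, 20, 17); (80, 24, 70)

2

(53,26,38): 26²+38² = 2120 < 2809 = 53² → obtuse
(801,720,351): 351²+720² = 641601 = 801² → right
(209,148,151): 148²+151² = 44705 > 43681 = 209² → acute
(25,27,4): 4²+25² = 641 < 729 = 27² → obtuse
(17,20,17): 17²+17² = 578 > 400 = 20² → acute
(80,24,70): 24²+70² = 5476 < 6400 = 80² → obtuse
2 of the 6 are acute.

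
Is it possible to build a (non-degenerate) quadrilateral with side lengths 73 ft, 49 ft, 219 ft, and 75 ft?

No

For a quadrilateral, each side must be shorter than the sum of the others.
Here the longest side is 219, but the remaining 3 sides sum to only 197.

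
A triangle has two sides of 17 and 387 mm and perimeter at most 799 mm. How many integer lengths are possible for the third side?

25

Triangle inequality: 370 < x < 404. Perimeter ≤ 799 gives x ≤ 799 − 17 − 387 = 395.
So 370 < x ≤ 395; integers 371 through 395: 25 values.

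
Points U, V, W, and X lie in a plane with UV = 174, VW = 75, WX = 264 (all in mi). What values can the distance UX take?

The maximum is all hops collinear in one direction: 174 + 75 + 264 = 513.
The longest hop is 264; the others sum to 249. Folding the others back against it leaves at least 264 − 249 = 15.

15 ≤ UX ≤ 513 mi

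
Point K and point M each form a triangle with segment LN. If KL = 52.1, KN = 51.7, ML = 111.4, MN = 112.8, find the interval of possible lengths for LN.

From triangle KLN: |52.1 − 51.7| < LN < 52.1 + 51.7, i.e. 0.4 < LN < 103.8.
From triangle MLN: 1.4 < LN < 224.2.
Both must hold, so LN lies in the intersection.

1.4 < LN < 103.8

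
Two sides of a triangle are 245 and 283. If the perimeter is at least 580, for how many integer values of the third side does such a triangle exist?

476

Triangle inequality: 38 < x < 528. Perimeter ≥ 580 gives x ≥ 580 − 245 − 283 = 52.
So 52 ≤ x < 528; integers 52 through 527: 476 values.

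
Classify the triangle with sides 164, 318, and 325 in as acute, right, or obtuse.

Compare the square of the longest side to the sum of squares of the other two: 164² + 318² = 128020 > 105625 = 325².

acute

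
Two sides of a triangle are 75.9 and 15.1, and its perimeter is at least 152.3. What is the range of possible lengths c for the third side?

Triangle inequality alone gives 60.8 < c < 91.0.
The perimeter condition gives c ≥ 152.3 − 75.9 − 15.1 = 61.3.
Intersecting the two: 61.3 ≤ c < 91.0.

61.3 ≤ c < 91.0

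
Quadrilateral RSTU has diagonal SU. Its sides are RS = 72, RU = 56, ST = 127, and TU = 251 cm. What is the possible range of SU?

From triangle RSU: |72 − 56| < SU < 72 + 56, i.e. 16 < SU < 128.
From triangle TSU: 124 < SU < 378.
Both must hold, so SU lies in the intersection.

124 < SU < 128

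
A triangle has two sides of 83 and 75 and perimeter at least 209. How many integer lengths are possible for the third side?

107

Triangle inequality: 8 < x < 158. Perimeter ≥ 209 gives x ≥ 209 − 83 − 75 = 51.
So 51 ≤ x < 158; integers 51 through 157: 107 values.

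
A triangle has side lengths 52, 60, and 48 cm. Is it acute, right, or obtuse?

acute

Compare the square of the longest side to the sum of squares of the other two: 48² + 52² = 5008 > 3600 = 60².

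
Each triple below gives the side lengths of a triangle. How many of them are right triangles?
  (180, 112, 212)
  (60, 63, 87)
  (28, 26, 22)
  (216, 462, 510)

(180,112,212): 112²+180² = 44944 = 212² → right
(60,63,87): 60²+63² = 7569 = 87² → right
(28,26,22): 22²+26² = 1160 > 784 = 28² → acute
(216,462,510): 216²+462² = 260100 = 510² → right
3 of the 4 are right.

3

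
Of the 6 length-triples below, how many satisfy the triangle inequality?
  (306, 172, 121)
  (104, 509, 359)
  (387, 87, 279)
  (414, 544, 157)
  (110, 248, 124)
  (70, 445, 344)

1

(121,172,306): 121+172 ≤ 306 → not valid
(104,359,509): 104+359 ≤ 509 → not valid
(87,279,387): 87+279 ≤ 387 → not valid
(157,414,544): 157+414 > 544 → valid
(110,124,248): 110+124 ≤ 248 → not valid
(70,344,445): 70+344 ≤ 445 → not valid
1 of the 6 triples forms a triangle.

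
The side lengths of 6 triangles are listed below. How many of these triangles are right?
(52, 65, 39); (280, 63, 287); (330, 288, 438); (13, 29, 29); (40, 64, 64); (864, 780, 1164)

(52,65,39): 39²+52² = 4225 = 65² → right
(280,63,287): 63²+280² = 82369 = 287² → right
(330,288,438): 288²+330² = 191844 = 438² → right
(13,29,29): 13²+29² = 1010 > 841 = 29² → acute
(40,64,64): 40²+64² = 5696 > 4096 = 64² → acute
(864,780,1164): 780²+864² = 1354896 = 1164² → right
4 of the 6 are right.

4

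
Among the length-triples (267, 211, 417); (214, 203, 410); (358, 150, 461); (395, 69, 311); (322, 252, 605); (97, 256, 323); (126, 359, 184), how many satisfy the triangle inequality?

(211,267,417): 211+267 > 417 → valid
(203,214,410): 203+214 > 410 → valid
(150,358,461): 150+358 > 461 → valid
(69,311,395): 69+311 ≤ 395 → not valid
(252,322,605): 252+322 ≤ 605 → not valid
(97,256,323): 97+256 > 323 → valid
(126,184,359): 126+184 ≤ 359 → not valid
4 of the 7 triples form a triangle.

4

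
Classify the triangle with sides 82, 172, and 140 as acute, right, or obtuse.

Compare the square of the longest side to the sum of squares of the other two: 82² + 140² = 26324 < 29584 = 172².

obtuse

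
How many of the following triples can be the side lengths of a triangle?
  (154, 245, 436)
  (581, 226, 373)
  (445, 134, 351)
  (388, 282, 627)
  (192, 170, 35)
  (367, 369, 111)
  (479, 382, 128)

6

(154,245,436): 154+245 ≤ 436 → not valid
(226,373,581): 226+373 > 581 → valid
(134,351,445): 134+351 > 445 → valid
(282,388,627): 282+388 > 627 → valid
(35,170,192): 35+170 > 192 → valid
(111,367,369): 111+367 > 369 → valid
(128,382,479): 128+382 > 479 → valid
6 of the 7 triples form a triangle.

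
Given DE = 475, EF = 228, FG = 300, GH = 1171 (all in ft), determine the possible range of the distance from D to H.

The maximum is all hops collinear in one direction: 475 + 228 + 300 + 1171 = 2174.
The longest hop is 1171; the others sum to 1003. Folding the others back against it leaves at least 1171 − 1003 = 168.

168 ≤ DH ≤ 2174 ft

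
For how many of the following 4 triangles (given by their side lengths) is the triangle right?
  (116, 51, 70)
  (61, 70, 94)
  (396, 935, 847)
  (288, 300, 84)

(116,51,70): 51²+70² = 7501 < 13456 = 116² → obtuse
(61,70,94): 61²+70² = 8621 < 8836 = 94² → obtuse
(396,935,847): 396²+847² = 874225 = 935² → right
(288,300,84): 84²+288² = 90000 = 300² → right
2 of the 4 are right.

2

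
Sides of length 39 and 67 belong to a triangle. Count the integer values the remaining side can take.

77

The third side lies in the open interval (28, 106).
Integers from 29 to 105 inclusive: 105 − 29 + 1 = 77.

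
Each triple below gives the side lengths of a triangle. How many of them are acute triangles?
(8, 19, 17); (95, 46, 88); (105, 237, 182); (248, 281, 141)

2

(8,19,17): 8²+17² = 353 < 361 = 19² → obtuse
(95,46,88): 46²+88² = 9860 > 9025 = 95² → acute
(105,237,182): 105²+182² = 44149 < 56169 = 237² → obtuse
(248,281,141): 141²+248² = 81385 > 78961 = 281² → acute
2 of the 4 are acute.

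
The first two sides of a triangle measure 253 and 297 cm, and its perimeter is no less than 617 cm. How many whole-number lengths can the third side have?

Triangle inequality: 44 < x < 550. Perimeter ≥ 617 gives x ≥ 617 − 253 − 297 = 67.
So 67 ≤ x < 550; integers 67 through 549: 483 values.

483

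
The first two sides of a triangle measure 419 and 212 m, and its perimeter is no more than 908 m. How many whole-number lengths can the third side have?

70

Triangle inequality: 207 < x < 631. Perimeter ≤ 908 gives x ≤ 908 − 419 − 212 = 277.
So 207 < x ≤ 277; integers 208 through 277: 70 values.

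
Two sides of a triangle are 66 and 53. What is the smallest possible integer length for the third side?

The third side must be strictly greater than |66 − 53| = 13.
The smallest integer above 13 is 14.

14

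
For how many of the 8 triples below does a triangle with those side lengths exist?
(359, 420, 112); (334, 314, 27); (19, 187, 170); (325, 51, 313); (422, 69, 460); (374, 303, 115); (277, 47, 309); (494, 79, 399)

(112,359,420): 112+359 > 420 → valid
(27,314,334): 27+314 > 334 → valid
(19,170,187): 19+170 > 187 → valid
(51,313,325): 51+313 > 325 → valid
(69,422,460): 69+422 > 460 → valid
(115,303,374): 115+303 > 374 → valid
(47,277,309): 47+277 > 309 → valid
(79,399,494): 79+399 ≤ 494 → not valid
7 of the 8 triples form a triangle.

7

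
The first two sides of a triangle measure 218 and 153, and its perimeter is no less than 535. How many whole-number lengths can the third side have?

Triangle inequality: 65 < x < 371. Perimeter ≥ 535 gives x ≥ 535 − 218 − 153 = 164.
So 164 ≤ x < 371; integers 164 through 370: 207 values.

207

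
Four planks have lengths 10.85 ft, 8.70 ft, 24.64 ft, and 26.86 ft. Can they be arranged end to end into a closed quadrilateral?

A quadrilateral exists iff every side is shorter than the sum of the others — equivalently, the longest side is less than the sum of the rest.
Longest side 26.86 < 44.19 (sum of the remaining 3), so yes.

Yes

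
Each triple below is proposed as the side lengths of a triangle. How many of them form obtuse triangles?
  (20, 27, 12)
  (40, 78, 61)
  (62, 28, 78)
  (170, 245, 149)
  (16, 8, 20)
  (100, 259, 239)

5

(20,27,12): 12²+20² = 544 < 729 = 27² → obtuse
(40,78,61): 40²+61² = 5321 < 6084 = 78² → obtuse
(62,28,78): 28²+62² = 4628 < 6084 = 78² → obtuse
(170,245,149): 149²+170² = 51101 < 60025 = 245² → obtuse
(16,8,20): 8²+16² = 320 < 400 = 20² → obtuse
(100,259,239): 100²+239² = 67121 > 67081 = 259² → acute
5 of the 6 are obtuse.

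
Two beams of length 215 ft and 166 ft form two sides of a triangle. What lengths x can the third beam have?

By the triangle inequality, x must be less than 215 + 166 = 381 and greater than |215 − 166| = 49.

49 < x < 381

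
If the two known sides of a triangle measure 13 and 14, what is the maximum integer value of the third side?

The third side must be strictly less than 13 + 14 = 27.
The largest integer below 27 is 26.

26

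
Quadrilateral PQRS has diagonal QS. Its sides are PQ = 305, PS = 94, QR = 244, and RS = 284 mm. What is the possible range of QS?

From triangle PQS: |305 − 94| < QS < 305 + 94, i.e. 211 < QS < 399.
From triangle RQS: 40 < QS < 528.
Both must hold, so QS lies in the intersection.

211 < QS < 399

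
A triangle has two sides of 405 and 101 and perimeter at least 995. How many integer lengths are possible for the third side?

Triangle inequality: 304 < x < 506. Perimeter ≥ 995 gives x ≥ 995 − 405 − 101 = 489.
So 489 ≤ x < 506; integers 489 through 505: 17 values.

17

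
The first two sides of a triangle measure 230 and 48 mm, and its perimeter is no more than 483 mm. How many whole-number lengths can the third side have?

Triangle inequality: 182 < x < 278. Perimeter ≤ 483 gives x ≤ 483 − 230 − 48 = 205.
So 182 < x ≤ 205; integers 183 through 205: 23 values.

23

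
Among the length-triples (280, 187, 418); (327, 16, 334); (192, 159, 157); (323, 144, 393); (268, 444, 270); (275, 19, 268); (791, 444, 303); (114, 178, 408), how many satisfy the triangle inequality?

6

(187,280,418): 187+280 > 418 → valid
(16,327,334): 16+327 > 334 → valid
(157,159,192): 157+159 > 192 → valid
(144,323,393): 144+323 > 393 → valid
(268,270,444): 268+270 > 444 → valid
(19,268,275): 19+268 > 275 → valid
(303,444,791): 303+444 ≤ 791 → not valid
(114,178,408): 114+178 ≤ 408 → not valid
6 of the 8 triples form a triangle.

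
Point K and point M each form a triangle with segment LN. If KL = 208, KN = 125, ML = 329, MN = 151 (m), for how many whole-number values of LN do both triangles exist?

From triangle KLN: 83 < LN < 333.
From triangle MLN: 178 < LN < 480.
Intersection: 178 < LN < 333, so integers 179 through 332: 154 values.

154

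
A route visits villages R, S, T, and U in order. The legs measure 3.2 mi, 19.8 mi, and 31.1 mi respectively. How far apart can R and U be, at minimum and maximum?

8.1 ≤ RU ≤ 54.1 mi

The maximum is all hops collinear in one direction: 3.2 + 19.8 + 31.1 = 54.1.
The longest hop is 31.1; the others sum to 23.0. Folding the others back against it leaves at least 31.1 − 23.0 = 8.1.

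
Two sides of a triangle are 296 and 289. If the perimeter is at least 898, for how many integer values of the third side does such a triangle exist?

272

Triangle inequality: 7 < x < 585. Perimeter ≥ 898 gives x ≥ 898 − 296 − 289 = 313.
So 313 ≤ x < 585; integers 313 through 584: 272 values.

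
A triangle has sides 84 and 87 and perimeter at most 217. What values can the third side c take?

3 < c ≤ 46

Triangle inequality alone gives 3 < c < 171.
The perimeter condition gives c ≤ 217 − 84 − 87 = 46.
Intersecting the two: 3 < c ≤ 46.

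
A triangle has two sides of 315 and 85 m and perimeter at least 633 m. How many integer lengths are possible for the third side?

167

Triangle inequality: 230 < x < 400. Perimeter ≥ 633 gives x ≥ 633 − 315 − 85 = 233.
So 233 ≤ x < 400; integers 233 through 399: 167 values.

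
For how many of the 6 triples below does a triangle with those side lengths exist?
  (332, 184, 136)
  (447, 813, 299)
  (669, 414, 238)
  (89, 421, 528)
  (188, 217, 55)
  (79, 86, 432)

(136,184,332): 136+184 ≤ 332 → not valid
(299,447,813): 299+447 ≤ 813 → not valid
(238,414,669): 238+414 ≤ 669 → not valid
(89,421,528): 89+421 ≤ 528 → not valid
(55,188,217): 55+188 > 217 → valid
(79,86,432): 79+86 ≤ 432 → not valid
1 of the 6 triples forms a triangle.

1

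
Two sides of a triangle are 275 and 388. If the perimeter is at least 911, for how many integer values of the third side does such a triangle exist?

415

Triangle inequality: 113 < x < 663. Perimeter ≥ 911 gives x ≥ 911 − 275 − 388 = 248.
So 248 ≤ x < 663; integers 248 through 662: 415 values.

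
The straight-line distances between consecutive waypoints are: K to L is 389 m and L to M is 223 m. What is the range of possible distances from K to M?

By the triangle inequality, |389 − 223| ≤ KM ≤ 389 + 223.

166 ≤ KM ≤ 612 m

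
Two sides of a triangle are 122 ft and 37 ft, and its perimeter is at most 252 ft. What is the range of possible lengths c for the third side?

85 < c ≤ 93

Triangle inequality alone gives 85 < c < 159.
The perimeter condition gives c ≤ 252 − 122 − 37 = 93.
Intersecting the two: 85 < c ≤ 93.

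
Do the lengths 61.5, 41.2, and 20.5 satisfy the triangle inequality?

Yes

The longest side is 61.5, and the other two sum to 61.7.
Since 61.7 > 61.5, the triangle inequality holds.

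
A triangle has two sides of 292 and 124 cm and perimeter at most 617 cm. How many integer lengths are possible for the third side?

33

Triangle inequality: 168 < x < 416. Perimeter ≤ 617 gives x ≤ 617 − 292 − 124 = 201.
So 168 < x ≤ 201; integers 169 through 201: 33 values.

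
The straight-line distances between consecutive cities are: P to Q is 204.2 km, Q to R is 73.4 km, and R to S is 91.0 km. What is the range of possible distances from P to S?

39.8 ≤ PS ≤ 368.6 km

The maximum is all hops collinear in one direction: 204.2 + 73.4 + 91.0 = 368.6.
The longest hop is 204.2; the others sum to 164.4. Folding the others back against it leaves at least 204.2 − 164.4 = 39.8.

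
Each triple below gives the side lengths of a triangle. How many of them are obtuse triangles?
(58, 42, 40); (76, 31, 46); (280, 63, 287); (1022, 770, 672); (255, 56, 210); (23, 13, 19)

(58,42,40): 40²+42² = 3364 = 58² → right
(76,31,46): 31²+46² = 3077 < 5776 = 76² → obtuse
(280,63,287): 63²+280² = 82369 = 287² → right
(1022,770,672): 672²+770² = 1044484 = 1022² → right
(255,56,210): 56²+210² = 47236 < 65025 = 255² → obtuse
(23,13,19): 13²+19² = 530 > 529 = 23² → acute
2 of the 6 are obtuse.

2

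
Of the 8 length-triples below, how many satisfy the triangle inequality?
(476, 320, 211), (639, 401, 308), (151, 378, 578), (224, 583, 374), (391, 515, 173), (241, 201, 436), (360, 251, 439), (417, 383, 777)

(211,320,476): 211+320 > 476 → valid
(308,401,639): 308+401 > 639 → valid
(151,378,578): 151+378 ≤ 578 → not valid
(224,374,583): 224+374 > 583 → valid
(173,391,515): 173+391 > 515 → valid
(201,241,436): 201+241 > 436 → valid
(251,360,439): 251+360 > 439 → valid
(383,417,777): 383+417 > 777 → valid
7 of the 8 triples form a triangle.

7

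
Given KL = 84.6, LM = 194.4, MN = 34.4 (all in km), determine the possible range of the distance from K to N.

The maximum is all hops collinear in one direction: 84.6 + 194.4 + 34.4 = 313.4.
The longest hop is 194.4; the others sum to 119.0. Folding the others back against it leaves at least 194.4 − 119.0 = 75.4.

75.4 ≤ KN ≤ 313.4 km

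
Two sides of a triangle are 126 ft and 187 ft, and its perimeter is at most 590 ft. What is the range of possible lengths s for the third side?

Triangle inequality alone gives 61 < s < 313.
The perimeter condition gives s ≤ 590 − 126 − 187 = 277.
Intersecting the two: 61 < s ≤ 277.

61 < s ≤ 277 ft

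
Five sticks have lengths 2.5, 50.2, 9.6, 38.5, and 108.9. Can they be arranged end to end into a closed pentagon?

No

For a pentagon, each side must be shorter than the sum of the others.
Here the longest side is 108.9, but the remaining 4 sides sum to only 100.8.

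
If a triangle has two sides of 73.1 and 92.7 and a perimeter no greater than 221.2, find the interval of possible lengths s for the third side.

Triangle inequality alone gives 19.6 < s < 165.8.
The perimeter condition gives s ≤ 221.2 − 73.1 − 92.7 = 55.4.
Intersecting the two: 19.6 < s ≤ 55.4.

19.6 < s ≤ 55.4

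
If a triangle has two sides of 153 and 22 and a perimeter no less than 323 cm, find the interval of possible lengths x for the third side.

148 ≤ x < 175 cm

Triangle inequality alone gives 131 < x < 175.
The perimeter condition gives x ≥ 323 − 153 − 22 = 148.
Intersecting the two: 148 ≤ x < 175.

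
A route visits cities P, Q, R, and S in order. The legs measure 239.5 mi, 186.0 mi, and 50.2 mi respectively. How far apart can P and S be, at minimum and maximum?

The maximum is all hops collinear in one direction: 239.5 + 186.0 + 50.2 = 475.7.
The longest hop is 239.5; the others sum to 236.2. Folding the others back against it leaves at least 239.5 − 236.2 = 3.3.

3.3 ≤ PS ≤ 475.7 mi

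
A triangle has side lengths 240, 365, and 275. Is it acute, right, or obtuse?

Compare the square of the longest side to the sum of squares of the other two: 240² + 275² = 133225 = 365².

right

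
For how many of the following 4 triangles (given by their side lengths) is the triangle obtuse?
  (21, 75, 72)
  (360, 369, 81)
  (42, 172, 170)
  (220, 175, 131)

(21,75,72): 21²+72² = 5625 = 75² → right
(360,369,81): 81²+360² = 136161 = 369² → right
(42,172,170): 42²+170² = 30664 > 29584 = 172² → acute
(220,175,131): 131²+175² = 47786 < 48400 = 220² → obtuse
1 of the 4 is obtuse.

1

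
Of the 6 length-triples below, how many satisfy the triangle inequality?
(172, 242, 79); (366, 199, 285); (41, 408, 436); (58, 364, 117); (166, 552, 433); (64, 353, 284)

4

(79,172,242): 79+172 > 242 → valid
(199,285,366): 199+285 > 366 → valid
(41,408,436): 41+408 > 436 → valid
(58,117,364): 58+117 ≤ 364 → not valid
(166,433,552): 166+433 > 552 → valid
(64,284,353): 64+284 ≤ 353 → not valid
4 of the 6 triples form a triangle.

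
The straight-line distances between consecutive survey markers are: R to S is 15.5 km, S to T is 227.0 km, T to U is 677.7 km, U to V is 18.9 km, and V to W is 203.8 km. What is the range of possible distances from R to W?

212.5 ≤ RW ≤ 1142.9 km

The maximum is all hops collinear in one direction: 15.5 + 227.0 + 677.7 + 18.9 + 203.8 = 1142.9.
The longest hop is 677.7; the others sum to 465.2. Folding the others back against it leaves at least 677.7 − 465.2 = 212.5.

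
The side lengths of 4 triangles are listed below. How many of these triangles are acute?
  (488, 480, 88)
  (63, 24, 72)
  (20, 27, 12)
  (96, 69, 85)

1

(488,480,88): 88²+480² = 238144 = 488² → right
(63,24,72): 24²+63² = 4545 < 5184 = 72² → obtuse
(20,27,12): 12²+20² = 544 < 729 = 27² → obtuse
(96,69,85): 69²+85² = 11986 > 9216 = 96² → acute
1 of the 4 is acute.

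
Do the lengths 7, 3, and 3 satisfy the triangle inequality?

No

The longest side is 7, but the other two sum to only 6.
6 < 7, so the triangle inequality fails.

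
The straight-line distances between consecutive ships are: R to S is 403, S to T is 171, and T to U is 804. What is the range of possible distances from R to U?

230 ≤ RU ≤ 1378

The maximum is all hops collinear in one direction: 403 + 171 + 804 = 1378.
The longest hop is 804; the others sum to 574. Folding the others back against it leaves at least 804 − 574 = 230.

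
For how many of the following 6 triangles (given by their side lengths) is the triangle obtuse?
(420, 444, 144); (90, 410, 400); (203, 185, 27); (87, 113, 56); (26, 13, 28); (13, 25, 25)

(420,444,144): 144²+420² = 197136 = 444² → right
(90,410,400): 90²+400² = 168100 = 410² → right
(203,185,27): 27²+185² = 34954 < 41209 = 203² → obtuse
(87,113,56): 56²+87² = 10705 < 12769 = 113² → obtuse
(26,13,28): 13²+26² = 845 > 784 = 28² → acute
(13,25,25): 13²+25² = 794 > 625 = 25² → acute
2 of the 6 are obtuse.

2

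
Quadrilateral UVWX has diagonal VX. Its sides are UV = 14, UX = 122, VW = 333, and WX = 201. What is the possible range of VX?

132 < VX < 136

From triangle UVX: |14 − 122| < VX < 14 + 122, i.e. 108 < VX < 136.
From triangle WVX: 132 < VX < 534.
Both must hold, so VX lies in the intersection.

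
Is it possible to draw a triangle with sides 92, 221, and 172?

The longest side is 221, and the other two sum to 264.
Since 264 > 221, the triangle inequality holds.

Yes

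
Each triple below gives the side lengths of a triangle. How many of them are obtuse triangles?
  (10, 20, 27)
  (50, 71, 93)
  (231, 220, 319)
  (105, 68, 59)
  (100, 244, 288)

(10,20,27): 10²+20² = 500 < 729 = 27² → obtuse
(50,71,93): 50²+71² = 7541 < 8649 = 93² → obtuse
(231,220,319): 220²+231² = 101761 = 319² → right
(105,68,59): 59²+68² = 8105 < 11025 = 105² → obtuse
(100,244,288): 100²+244² = 69536 < 82944 = 288² → obtuse
4 of the 5 are obtuse.

4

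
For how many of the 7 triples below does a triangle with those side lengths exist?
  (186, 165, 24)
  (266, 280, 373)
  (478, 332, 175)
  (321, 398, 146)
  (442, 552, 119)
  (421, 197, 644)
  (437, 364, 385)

6

(24,165,186): 24+165 > 186 → valid
(266,280,373): 266+280 > 373 → valid
(175,332,478): 175+332 > 478 → valid
(146,321,398): 146+321 > 398 → valid
(119,442,552): 119+442 > 552 → valid
(197,421,644): 197+421 ≤ 644 → not valid
(364,385,437): 364+385 > 437 → valid
6 of the 7 triples form a triangle.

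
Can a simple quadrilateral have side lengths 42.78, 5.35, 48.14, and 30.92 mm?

A quadrilateral exists iff every side is shorter than the sum of the others — equivalently, the longest side is less than the sum of the rest.
Longest side 48.14 < 79.05 (sum of the remaining 3), so yes.

Yes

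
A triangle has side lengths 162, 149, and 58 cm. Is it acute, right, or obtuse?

Compare the square of the longest side to the sum of squares of the other two: 58² + 149² = 25565 < 26244 = 162².

obtuse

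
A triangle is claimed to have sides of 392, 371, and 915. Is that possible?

The longest side is 915, but the other two sum to only 763.
763 < 915, so the triangle inequality fails.

No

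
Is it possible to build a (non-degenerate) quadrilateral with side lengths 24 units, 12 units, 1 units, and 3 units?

For a quadrilateral, each side must be shorter than the sum of the others.
Here the longest side is 24, but the remaining 3 sides sum to only 16.

No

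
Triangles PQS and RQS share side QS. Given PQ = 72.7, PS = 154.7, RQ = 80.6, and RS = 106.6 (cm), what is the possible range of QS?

From triangle PQS: |72.7 − 154.7| < QS < 72.7 + 154.7, i.e. 82.0 < QS < 227.4.
From triangle RQS: 26.0 < QS < 187.2.
Both must hold, so QS lies in the intersection.

82.0 < QS < 187.2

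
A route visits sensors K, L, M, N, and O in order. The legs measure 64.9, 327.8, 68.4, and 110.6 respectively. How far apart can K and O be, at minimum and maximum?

The maximum is all hops collinear in one direction: 64.9 + 327.8 + 68.4 + 110.6 = 571.7.
The longest hop is 327.8; the others sum to 243.9. Folding the others back against it leaves at least 327.8 − 243.9 = 83.9.

83.9 ≤ KO ≤ 571.7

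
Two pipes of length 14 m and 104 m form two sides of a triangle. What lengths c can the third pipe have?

By the triangle inequality, c must be less than 14 + 104 = 118 and greater than |14 − 104| = 90.

90 < c < 118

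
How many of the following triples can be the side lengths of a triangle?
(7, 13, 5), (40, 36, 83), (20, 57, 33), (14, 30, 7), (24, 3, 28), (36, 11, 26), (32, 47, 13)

1

(5,7,13): 5+7 ≤ 13 → not valid
(36,40,83): 36+40 ≤ 83 → not valid
(20,33,57): 20+33 ≤ 57 → not valid
(7,14,30): 7+14 ≤ 30 → not valid
(3,24,28): 3+24 ≤ 28 → not valid
(11,26,36): 11+26 > 36 → valid
(13,32,47): 13+32 ≤ 47 → not valid
1 of the 7 triples forms a triangle.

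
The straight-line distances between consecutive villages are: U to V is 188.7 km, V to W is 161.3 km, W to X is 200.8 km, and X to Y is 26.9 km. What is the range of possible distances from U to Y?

The maximum is all hops collinear in one direction: 188.7 + 161.3 + 200.8 + 26.9 = 577.7.
The longest hop is 200.8; the others sum to 376.9. Since 200.8 ≤ 376.9, the path can fold back on itself completely, so the minimum distance is 0.

0 ≤ UY ≤ 577.7 km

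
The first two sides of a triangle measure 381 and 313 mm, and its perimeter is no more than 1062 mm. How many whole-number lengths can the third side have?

Triangle inequality: 68 < x < 694. Perimeter ≤ 1062 gives x ≤ 1062 − 381 − 313 = 368.
So 68 < x ≤ 368; integers 69 through 368: 300 values.

300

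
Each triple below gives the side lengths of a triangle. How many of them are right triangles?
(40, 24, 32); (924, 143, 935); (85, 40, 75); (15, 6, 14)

3

(40,24,32): 24²+32² = 1600 = 40² → right
(924,143,935): 143²+924² = 874225 = 935² → right
(85,40,75): 40²+75² = 7225 = 85² → right
(15,6,14): 6²+14² = 232 > 225 = 15² → acute
3 of the 4 are right.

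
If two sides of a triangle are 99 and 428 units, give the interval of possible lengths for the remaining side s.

By the triangle inequality, s must be less than 99 + 428 = 527 and greater than |99 − 428| = 329.

329 < s < 527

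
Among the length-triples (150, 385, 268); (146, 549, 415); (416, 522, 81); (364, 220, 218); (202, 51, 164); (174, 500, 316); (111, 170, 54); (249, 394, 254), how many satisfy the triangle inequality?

(150,268,385): 150+268 > 385 → valid
(146,415,549): 146+415 > 549 → valid
(81,416,522): 81+416 ≤ 522 → not valid
(218,220,364): 218+220 > 364 → valid
(51,164,202): 51+164 > 202 → valid
(174,316,500): 174+316 ≤ 500 → not valid
(54,111,170): 54+111 ≤ 170 → not valid
(249,254,394): 249+254 > 394 → valid
5 of the 8 triples form a triangle.

5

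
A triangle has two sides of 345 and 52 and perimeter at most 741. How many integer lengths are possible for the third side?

Triangle inequality: 293 < x < 397. Perimeter ≤ 741 gives x ≤ 741 − 345 − 52 = 344.
So 293 < x ≤ 344; integers 294 through 344: 51 values.

51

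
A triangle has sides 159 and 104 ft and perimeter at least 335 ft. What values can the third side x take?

Triangle inequality alone gives 55 < x < 263.
The perimeter condition gives x ≥ 335 − 159 − 104 = 72.
Intersecting the two: 72 ≤ x < 263.

72 ≤ x < 263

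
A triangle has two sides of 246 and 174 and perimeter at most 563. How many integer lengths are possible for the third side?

Triangle inequality: 72 < x < 420. Perimeter ≤ 563 gives x ≤ 563 − 246 − 174 = 143.
So 72 < x ≤ 143; integers 73 through 143: 71 values.

71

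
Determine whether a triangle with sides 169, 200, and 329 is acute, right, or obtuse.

Compare the square of the longest side to the sum of squares of the other two: 169² + 200² = 68561 < 108241 = 329².

obtuse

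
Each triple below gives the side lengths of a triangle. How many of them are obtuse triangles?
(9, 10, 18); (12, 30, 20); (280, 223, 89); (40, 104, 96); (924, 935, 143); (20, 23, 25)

(9,10,18): 9²+10² = 181 < 324 = 18² → obtuse
(12,30,20): 12²+20² = 544 < 900 = 30² → obtuse
(280,223,89): 89²+223² = 57650 < 78400 = 280² → obtuse
(40,104,96): 40²+96² = 10816 = 104² → right
(924,935,143): 143²+924² = 874225 = 935² → right
(20,23,25): 20²+23² = 929 > 625 = 25² → acute
3 of the 6 are obtuse.

3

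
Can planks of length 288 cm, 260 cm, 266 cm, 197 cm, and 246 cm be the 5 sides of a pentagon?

Yes

A pentagon exists iff every side is shorter than the sum of the others — equivalently, the longest side is less than the sum of the rest.
Longest side 288 < 969 (sum of the remaining 4), so yes.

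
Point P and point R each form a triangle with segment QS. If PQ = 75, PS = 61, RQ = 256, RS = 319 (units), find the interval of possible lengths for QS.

From triangle PQS: |75 − 61| < QS < 75 + 61, i.e. 14 < QS < 136.
From triangle RQS: 63 < QS < 575.
Both must hold, so QS lies in the intersection.

63 < QS < 136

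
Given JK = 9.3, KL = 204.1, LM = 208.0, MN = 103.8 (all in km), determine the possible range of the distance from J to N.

The maximum is all hops collinear in one direction: 9.3 + 204.1 + 208.0 + 103.8 = 525.2.
The longest hop is 208.0; the others sum to 317.2. Since 208.0 ≤ 317.2, the path can fold back on itself completely, so the minimum distance is 0.

0 ≤ JN ≤ 525.2 km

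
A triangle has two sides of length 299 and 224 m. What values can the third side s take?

75 < s < 523 (m)

By the triangle inequality, s must be less than 299 + 224 = 523 and greater than |299 − 224| = 75.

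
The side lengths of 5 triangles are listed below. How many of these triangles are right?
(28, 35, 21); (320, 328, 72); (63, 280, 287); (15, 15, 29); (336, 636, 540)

4

(28,35,21): 21²+28² = 1225 = 35² → right
(320,328,72): 72²+320² = 107584 = 328² → right
(63,280,287): 63²+280² = 82369 = 287² → right
(15,15,29): 15²+15² = 450 < 841 = 29² → obtuse
(336,636,540): 336²+540² = 404496 = 636² → right
4 of the 5 are right.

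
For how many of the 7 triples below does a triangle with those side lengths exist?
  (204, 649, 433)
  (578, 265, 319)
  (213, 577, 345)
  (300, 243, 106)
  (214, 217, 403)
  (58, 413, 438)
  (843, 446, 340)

4

(204,433,649): 204+433 ≤ 649 → not valid
(265,319,578): 265+319 > 578 → valid
(213,345,577): 213+345 ≤ 577 → not valid
(106,243,300): 106+243 > 300 → valid
(214,217,403): 214+217 > 403 → valid
(58,413,438): 58+413 > 438 → valid
(340,446,843): 340+446 ≤ 843 → not valid
4 of the 7 triples form a triangle.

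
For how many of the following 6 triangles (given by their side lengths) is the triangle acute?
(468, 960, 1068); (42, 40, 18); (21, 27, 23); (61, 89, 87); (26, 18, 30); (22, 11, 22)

(468,960,1068): 468²+960² = 1140624 = 1068² → right
(42,40,18): 18²+40² = 1924 > 1764 = 42² → acute
(21,27,23): 21²+23² = 970 > 729 = 27² → acute
(61,89,87): 61²+87² = 11290 > 7921 = 89² → acute
(26,18,30): 18²+26² = 1000 > 900 = 30² → acute
(22,11,22): 11²+22² = 605 > 484 = 22² → acute
5 of the 6 are acute.

5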